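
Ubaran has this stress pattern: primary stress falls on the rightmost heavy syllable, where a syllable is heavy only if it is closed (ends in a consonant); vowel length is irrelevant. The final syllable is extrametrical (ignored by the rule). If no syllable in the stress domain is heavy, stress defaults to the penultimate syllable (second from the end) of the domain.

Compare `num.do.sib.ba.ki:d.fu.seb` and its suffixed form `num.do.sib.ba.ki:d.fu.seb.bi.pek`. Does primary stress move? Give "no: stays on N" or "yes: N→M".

Base `num.do.sib.ba.ki:d.fu.seb` (7 syllables):
  The final syllable (7, seb) is extrametrical; the stress domain is syllables 1–6.
  Weights: 1 num H, 2 do L, 3 sib H, 4 ba L, 5 ki:d H, 6 fu L.
  Heavy syllables in the domain: 1, 3, 5. The rightmost is syllable 5 (ki:d).
  → primary stress on syllable 5.
Suffixed `num.do.sib.ba.ki:d.fu.seb.bi.pek` (9 syllables):
  The final syllable (9, pek) is extrametrical; the stress domain is syllables 1–8.
  Weights: 1 num H, 2 do L, 3 sib H, 4 ba L, 5 ki:d H, 6 fu L, 7 seb H, 8 bi L.
  Heavy syllables in the domain: 1, 3, 5, 7. The rightmost is syllable 7 (seb).
  → primary stress on syllable 7.

yes: 5→7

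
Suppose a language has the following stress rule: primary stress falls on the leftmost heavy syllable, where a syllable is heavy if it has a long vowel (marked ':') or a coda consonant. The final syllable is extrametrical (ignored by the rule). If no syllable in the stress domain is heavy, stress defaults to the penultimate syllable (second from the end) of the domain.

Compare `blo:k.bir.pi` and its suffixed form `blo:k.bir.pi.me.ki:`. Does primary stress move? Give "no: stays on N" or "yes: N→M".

no: stays on 1

Base `blo:k.bir.pi` (3 syllables):
  The final syllable (3, pi) is extrametrical; the stress domain is syllables 1–2.
  Weights: 1 blo:k H, 2 bir H.
  Heavy syllables in the domain: 1, 2. The leftmost is syllable 1 (blo:k).
  → primary stress on syllable 1.
Suffixed `blo:k.bir.pi.me.ki:` (5 syllables):
  The final syllable (5, ki:) is extrametrical; the stress domain is syllables 1–4.
  Weights: 1 blo:k H, 2 bir H, 3 pi L, 4 me L.
  Heavy syllables in the domain: 1, 2. The leftmost is syllable 1 (blo:k).
  → primary stress on syllable 1.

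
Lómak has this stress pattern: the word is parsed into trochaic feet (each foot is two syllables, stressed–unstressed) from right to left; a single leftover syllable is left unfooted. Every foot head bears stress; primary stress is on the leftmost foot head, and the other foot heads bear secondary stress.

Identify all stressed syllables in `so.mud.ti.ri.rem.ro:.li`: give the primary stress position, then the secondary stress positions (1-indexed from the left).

primary 2, secondary 4, 6

Parse right to left into trochaic (ˈσσ) feet: so (ˈmud.ti) (ˈri.rem) (ˈro:.li). Syllable 1 is left unfooted.
Foot heads (stressed positions): 2, 4, 6.
End Rule Leftmost: primary stress on the leftmost head = syllable 2.
Secondary stress on 4, 6: so.ˈmud.ti.ˌri.rem.ˌro:.li.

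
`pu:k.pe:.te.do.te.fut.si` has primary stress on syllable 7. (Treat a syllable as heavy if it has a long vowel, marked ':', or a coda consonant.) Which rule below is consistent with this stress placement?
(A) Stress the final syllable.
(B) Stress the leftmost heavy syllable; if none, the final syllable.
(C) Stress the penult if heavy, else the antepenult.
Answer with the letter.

A

Rule A → syllable 7 ✓.
Rule B → syllable 1 (observed: 7).
Rule C → syllable 6 (observed: 7).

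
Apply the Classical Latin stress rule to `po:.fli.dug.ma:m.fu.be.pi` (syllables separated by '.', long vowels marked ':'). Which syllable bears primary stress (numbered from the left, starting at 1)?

Classical Latin: stress the penult if heavy (long vowel or closed), else the antepenult.
Weights: 5 fu L, 6 be L, 7 pi L.
The penult (syllable 6, be) is light, so stress falls on the antepenult (syllable 5, fu).
Stress on syllable 5: po:.fli.dug.ma:m.ˈfu.be.pi.

5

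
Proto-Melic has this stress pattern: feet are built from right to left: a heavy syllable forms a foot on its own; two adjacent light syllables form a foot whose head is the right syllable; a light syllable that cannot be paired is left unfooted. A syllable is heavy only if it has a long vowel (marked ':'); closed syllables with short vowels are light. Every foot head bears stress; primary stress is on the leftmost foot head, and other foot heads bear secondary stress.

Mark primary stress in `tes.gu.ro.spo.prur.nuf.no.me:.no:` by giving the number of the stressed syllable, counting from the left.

3

Weights: 1 tes L, 2 gu L, 3 ro L, 4 spo L, 5 prur L, 6 nuf L, 7 no L, 8 me: H, 9 no: H.
Parse right to left (heavy = foot alone; LL = one foot; stranded L unfooted): tes (gu.ˈro) (spo.ˈprur) (nuf.ˈno) (ˈme:) (ˈno:).
Foot heads: 3, 5, 7, 8, 9.
Primary stress on the leftmost head = syllable 3.
Primary stress: syllable 3 → tes.gu.ˈro.spo.prur.nuf.no.me:.no:.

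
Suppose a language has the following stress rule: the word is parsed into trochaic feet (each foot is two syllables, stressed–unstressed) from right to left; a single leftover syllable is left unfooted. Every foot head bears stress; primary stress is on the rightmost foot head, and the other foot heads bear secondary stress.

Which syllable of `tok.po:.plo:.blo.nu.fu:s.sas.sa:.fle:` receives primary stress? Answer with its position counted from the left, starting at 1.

Parse right to left into trochaic (ˈσσ) feet: tok (ˈpo:.plo:) (ˈblo.nu) (ˈfu:s.sas) (ˈsa:.fle:). Syllable 1 is left unfooted.
Foot heads (stressed positions): 2, 4, 6, 8.
End Rule Rightmost: primary stress on the rightmost head = syllable 8.
Primary stress: syllable 8 → tok.po:.plo:.blo.nu.fu:s.sas.ˈsa:.fle:.

8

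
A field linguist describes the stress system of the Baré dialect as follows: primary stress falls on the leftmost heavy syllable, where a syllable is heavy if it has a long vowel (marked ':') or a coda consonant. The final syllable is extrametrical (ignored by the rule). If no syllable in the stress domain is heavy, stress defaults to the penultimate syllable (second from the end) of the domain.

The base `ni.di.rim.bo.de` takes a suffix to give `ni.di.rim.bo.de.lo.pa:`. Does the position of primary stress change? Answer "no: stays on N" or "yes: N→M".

Base `ni.di.rim.bo.de` (5 syllables):
  The final syllable (5, de) is extrametrical; the stress domain is syllables 1–4.
  Weights: 1 ni L, 2 di L, 3 rim H, 4 bo L.
  Heavy syllables in the domain: 3. The leftmost is syllable 3 (rim).
  → primary stress on syllable 3.
Suffixed `ni.di.rim.bo.de.lo.pa:` (7 syllables):
  The final syllable (7, pa:) is extrametrical; the stress domain is syllables 1–6.
  Weights: 1 ni L, 2 di L, 3 rim H, 4 bo L, 5 de L, 6 lo L.
  Heavy syllables in the domain: 3. The leftmost is syllable 3 (rim).
  → primary stress on syllable 3.

no: stays on 3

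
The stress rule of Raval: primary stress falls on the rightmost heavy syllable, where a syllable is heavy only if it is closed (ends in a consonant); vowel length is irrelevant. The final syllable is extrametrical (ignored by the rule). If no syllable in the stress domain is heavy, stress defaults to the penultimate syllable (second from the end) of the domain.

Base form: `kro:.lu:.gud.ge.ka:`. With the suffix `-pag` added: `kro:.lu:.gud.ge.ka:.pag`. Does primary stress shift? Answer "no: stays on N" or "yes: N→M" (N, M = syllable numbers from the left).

no: stays on 3

Base `kro:.lu:.gud.ge.ka:` (5 syllables):
  The final syllable (5, ka:) is extrametrical; the stress domain is syllables 1–4.
  Weights: 1 kro: L, 2 lu: L, 3 gud H, 4 ge L.
  Heavy syllables in the domain: 3. The rightmost is syllable 3 (gud).
  → primary stress on syllable 3.
Suffixed `kro:.lu:.gud.ge.ka:.pag` (6 syllables):
  The final syllable (6, pag) is extrametrical; the stress domain is syllables 1–5.
  Weights: 1 kro: L, 2 lu: L, 3 gud H, 4 ge L, 5 ka: L.
  Heavy syllables in the domain: 3. The rightmost is syllable 3 (gud).
  → primary stress on syllable 3.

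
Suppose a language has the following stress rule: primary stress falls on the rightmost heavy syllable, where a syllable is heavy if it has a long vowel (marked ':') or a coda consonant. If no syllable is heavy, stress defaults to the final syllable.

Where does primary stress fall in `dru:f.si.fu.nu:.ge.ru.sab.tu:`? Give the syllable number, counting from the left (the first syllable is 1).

Weights: 1 dru:f H, 2 si L, 3 fu L, 4 nu: H, 5 ge L, 6 ru L, 7 sab H, 8 tu: H.
Heavy syllables in the domain: 1, 4, 7, 8. The rightmost is syllable 8 (tu:).
Primary stress: syllable 8 → dru:f.si.fu.nu:.ge.ru.sab.ˈtu:.

8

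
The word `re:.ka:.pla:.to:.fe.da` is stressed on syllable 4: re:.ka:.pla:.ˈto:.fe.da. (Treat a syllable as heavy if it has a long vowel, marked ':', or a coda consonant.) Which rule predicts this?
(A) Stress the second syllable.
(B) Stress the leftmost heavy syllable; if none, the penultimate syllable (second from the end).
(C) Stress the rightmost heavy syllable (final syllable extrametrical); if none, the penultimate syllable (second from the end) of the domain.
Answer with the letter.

C

Rule A → syllable 2 (observed: 4).
Rule B → syllable 1 (observed: 4).
Rule C → syllable 4 ✓.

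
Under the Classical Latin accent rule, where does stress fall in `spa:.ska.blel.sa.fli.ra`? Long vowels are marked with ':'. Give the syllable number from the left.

4

Classical Latin: stress the penult if heavy (long vowel or closed), else the antepenult.
Weights: 4 sa L, 5 fli L, 6 ra L.
The penult (syllable 5, fli) is light, so stress falls on the antepenult (syllable 4, sa).
Stress on syllable 4: spa:.ska.blel.ˈsa.fli.ra.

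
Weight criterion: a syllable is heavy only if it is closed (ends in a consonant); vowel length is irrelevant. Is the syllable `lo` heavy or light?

light

`lo`: short vowel, open (no coda). Open (no coda) → light.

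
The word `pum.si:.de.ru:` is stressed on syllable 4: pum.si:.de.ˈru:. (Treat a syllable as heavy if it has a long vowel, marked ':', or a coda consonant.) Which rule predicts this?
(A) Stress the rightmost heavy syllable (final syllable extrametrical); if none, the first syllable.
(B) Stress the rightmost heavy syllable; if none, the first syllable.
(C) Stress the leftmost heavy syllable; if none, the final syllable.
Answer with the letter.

Rule A → syllable 2 (observed: 4).
Rule B → syllable 4 ✓.
Rule C → syllable 1 (observed: 4).

B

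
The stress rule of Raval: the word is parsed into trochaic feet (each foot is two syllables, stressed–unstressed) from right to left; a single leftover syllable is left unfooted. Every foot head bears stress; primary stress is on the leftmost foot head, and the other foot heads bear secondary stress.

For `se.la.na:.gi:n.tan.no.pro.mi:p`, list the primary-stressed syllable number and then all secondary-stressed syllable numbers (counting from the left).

Parse right to left into trochaic (ˈσσ) feet: (ˈse.la) (ˈna:.gi:n) (ˈtan.no) (ˈpro.mi:p).
Foot heads (stressed positions): 1, 3, 5, 7.
End Rule Leftmost: primary stress on the leftmost head = syllable 1.
Secondary stress on 3, 5, 7: ˈse.la.ˌna:.gi:n.ˌtan.no.ˌpro.mi:p.

primary 1, secondary 3, 5, 7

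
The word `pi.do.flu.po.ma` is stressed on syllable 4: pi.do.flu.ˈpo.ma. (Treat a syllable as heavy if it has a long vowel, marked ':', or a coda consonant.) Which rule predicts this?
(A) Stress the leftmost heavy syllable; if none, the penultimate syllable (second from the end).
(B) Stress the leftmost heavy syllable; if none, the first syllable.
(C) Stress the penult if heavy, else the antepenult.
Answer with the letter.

Rule A → syllable 4 ✓.
Rule B → syllable 1 (observed: 4).
Rule C → syllable 3 (observed: 4).

A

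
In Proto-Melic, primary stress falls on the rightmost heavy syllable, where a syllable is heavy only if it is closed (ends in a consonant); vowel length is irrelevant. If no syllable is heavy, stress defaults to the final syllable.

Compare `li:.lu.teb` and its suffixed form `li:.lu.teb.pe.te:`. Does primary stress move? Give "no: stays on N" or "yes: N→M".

no: stays on 3

Base `li:.lu.teb` (3 syllables):
  Weights: 1 li: L, 2 lu L, 3 teb H.
  Heavy syllables in the domain: 3. The rightmost is syllable 3 (teb).
  → primary stress on syllable 3.
Suffixed `li:.lu.teb.pe.te:` (5 syllables):
  Weights: 1 li: L, 2 lu L, 3 teb H, 4 pe L, 5 te: L.
  Heavy syllables in the domain: 3. The rightmost is syllable 3 (teb).
  → primary stress on syllable 3.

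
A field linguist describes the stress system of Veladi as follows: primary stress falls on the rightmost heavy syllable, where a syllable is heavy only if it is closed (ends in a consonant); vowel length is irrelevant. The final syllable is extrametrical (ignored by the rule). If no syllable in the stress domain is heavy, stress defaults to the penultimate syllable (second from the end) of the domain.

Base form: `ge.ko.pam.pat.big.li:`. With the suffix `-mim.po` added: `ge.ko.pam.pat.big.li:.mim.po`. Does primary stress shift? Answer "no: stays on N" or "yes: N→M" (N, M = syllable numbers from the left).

yes: 5→7

Base `ge.ko.pam.pat.big.li:` (6 syllables):
  The final syllable (6, li:) is extrametrical; the stress domain is syllables 1–5.
  Weights: 1 ge L, 2 ko L, 3 pam H, 4 pat H, 5 big H.
  Heavy syllables in the domain: 3, 4, 5. The rightmost is syllable 5 (big).
  → primary stress on syllable 5.
Suffixed `ge.ko.pam.pat.big.li:.mim.po` (8 syllables):
  The final syllable (8, po) is extrametrical; the stress domain is syllables 1–7.
  Weights: 1 ge L, 2 ko L, 3 pam H, 4 pat H, 5 big H, 6 li: L, 7 mim H.
  Heavy syllables in the domain: 3, 4, 5, 7. The rightmost is syllable 7 (mim).
  → primary stress on syllable 7.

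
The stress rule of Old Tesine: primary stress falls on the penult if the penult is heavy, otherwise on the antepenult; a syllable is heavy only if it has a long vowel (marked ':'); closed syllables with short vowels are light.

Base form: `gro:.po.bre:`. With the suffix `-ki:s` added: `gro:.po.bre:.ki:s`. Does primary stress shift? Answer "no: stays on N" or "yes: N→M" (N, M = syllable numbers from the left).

yes: 1→3

Base `gro:.po.bre:` (3 syllables):
  Weights: 1 gro: H, 2 po L, 3 bre: H.
  The penult (syllable 2, po) is light, so stress falls on the antepenult (syllable 1, gro:).
  → primary stress on syllable 1.
Suffixed `gro:.po.bre:.ki:s` (4 syllables):
  Weights: 2 po L, 3 bre: H, 4 ki:s H.
  The penult (syllable 3, bre:) is heavy, so it takes stress.
  → primary stress on syllable 3.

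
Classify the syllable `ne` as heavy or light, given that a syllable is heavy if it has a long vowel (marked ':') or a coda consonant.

`ne`: short vowel, open (no coda). Short vowel, open → light.

light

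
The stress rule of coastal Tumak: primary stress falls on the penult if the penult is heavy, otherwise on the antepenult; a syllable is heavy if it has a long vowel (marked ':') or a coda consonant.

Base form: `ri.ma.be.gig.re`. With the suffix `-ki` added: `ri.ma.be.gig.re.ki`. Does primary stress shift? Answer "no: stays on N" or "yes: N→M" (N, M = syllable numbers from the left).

no: stays on 4

Base `ri.ma.be.gig.re` (5 syllables):
  Weights: 3 be L, 4 gig H, 5 re L.
  The penult (syllable 4, gig) is heavy, so it takes stress.
  → primary stress on syllable 4.
Suffixed `ri.ma.be.gig.re.ki` (6 syllables):
  Weights: 4 gig H, 5 re L, 6 ki L.
  The penult (syllable 5, re) is light, so stress falls on the antepenult (syllable 4, gig).
  → primary stress on syllable 4.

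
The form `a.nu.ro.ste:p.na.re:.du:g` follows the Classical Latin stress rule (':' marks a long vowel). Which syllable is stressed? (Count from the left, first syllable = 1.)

6

Classical Latin: stress the penult if heavy (long vowel or closed), else the antepenult.
Weights: 5 na L, 6 re: H, 7 du:g H.
The penult (syllable 6, re:) is heavy, so it takes stress.
Stress on syllable 6: a.nu.ro.ste:p.na.ˈre:.du:g.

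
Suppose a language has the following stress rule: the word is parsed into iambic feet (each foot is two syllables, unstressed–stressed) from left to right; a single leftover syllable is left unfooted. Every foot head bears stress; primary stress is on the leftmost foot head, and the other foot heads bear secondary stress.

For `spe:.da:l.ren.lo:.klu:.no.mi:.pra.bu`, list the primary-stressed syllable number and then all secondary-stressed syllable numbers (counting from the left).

primary 2, secondary 4, 6, 8

Parse left to right into iambic (σˈσ) feet: (spe:.ˈda:l) (ren.ˈlo:) (klu:.ˈno) (mi:.ˈpra) bu. Syllable 9 is left unfooted.
Foot heads (stressed positions): 2, 4, 6, 8.
End Rule Leftmost: primary stress on the leftmost head = syllable 2.
Secondary stress on 4, 6, 8: spe:.ˈda:l.ren.ˌlo:.klu:.ˌno.mi:.ˌpra.bu.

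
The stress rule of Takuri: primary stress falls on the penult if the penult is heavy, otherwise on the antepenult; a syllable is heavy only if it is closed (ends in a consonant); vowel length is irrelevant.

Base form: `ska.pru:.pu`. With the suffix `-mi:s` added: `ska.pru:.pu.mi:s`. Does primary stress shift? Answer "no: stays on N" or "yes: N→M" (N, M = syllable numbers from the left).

Base `ska.pru:.pu` (3 syllables):
  Weights: 1 ska L, 2 pru: L, 3 pu L.
  The penult (syllable 2, pru:) is light, so stress falls on the antepenult (syllable 1, ska).
  → primary stress on syllable 1.
Suffixed `ska.pru:.pu.mi:s` (4 syllables):
  Weights: 2 pru: L, 3 pu L, 4 mi:s H.
  The penult (syllable 3, pu) is light, so stress falls on the antepenult (syllable 2, pru:).
  → primary stress on syllable 2.

yes: 1→2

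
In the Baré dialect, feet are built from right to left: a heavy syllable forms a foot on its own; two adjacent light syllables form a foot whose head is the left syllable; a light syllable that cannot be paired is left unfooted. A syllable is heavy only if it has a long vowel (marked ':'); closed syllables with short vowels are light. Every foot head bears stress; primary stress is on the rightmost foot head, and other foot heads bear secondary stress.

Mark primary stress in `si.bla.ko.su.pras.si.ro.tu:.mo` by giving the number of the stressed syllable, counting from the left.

8

Weights: 1 si L, 2 bla L, 3 ko L, 4 su L, 5 pras L, 6 si L, 7 ro L, 8 tu: H, 9 mo L.
Parse right to left (heavy = foot alone; LL = one foot; stranded L unfooted): si (ˈbla.ko) (ˈsu.pras) (ˈsi.ro) (ˈtu:) mo.
Foot heads: 2, 4, 6, 8.
Primary stress on the rightmost head = syllable 8.
Primary stress: syllable 8 → si.bla.ko.su.pras.si.ro.ˈtu:.mo.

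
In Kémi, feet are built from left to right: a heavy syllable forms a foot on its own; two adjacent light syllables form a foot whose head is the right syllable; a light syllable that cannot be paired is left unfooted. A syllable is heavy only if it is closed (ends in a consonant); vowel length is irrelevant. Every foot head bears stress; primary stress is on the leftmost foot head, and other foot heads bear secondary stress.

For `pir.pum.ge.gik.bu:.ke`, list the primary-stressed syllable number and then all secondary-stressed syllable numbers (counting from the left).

primary 1, secondary 2, 4, 6

Weights: 1 pir H, 2 pum H, 3 ge L, 4 gik H, 5 bu: L, 6 ke L.
Parse left to right (heavy = foot alone; LL = one foot; stranded L unfooted): (ˈpir) (ˈpum) ge (ˈgik) (bu:.ˈke).
Foot heads: 1, 2, 4, 6.
Primary stress on the leftmost head = syllable 1.
Secondary stress on 2, 4, 6: ˈpir.ˌpum.ge.ˌgik.bu:.ˌke.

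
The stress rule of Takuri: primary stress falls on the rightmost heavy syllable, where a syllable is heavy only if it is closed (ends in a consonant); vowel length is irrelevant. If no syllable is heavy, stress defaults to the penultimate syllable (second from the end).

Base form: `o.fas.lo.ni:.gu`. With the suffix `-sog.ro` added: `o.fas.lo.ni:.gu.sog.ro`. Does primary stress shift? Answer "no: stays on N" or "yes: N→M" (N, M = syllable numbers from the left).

Base `o.fas.lo.ni:.gu` (5 syllables):
  Weights: 1 o L, 2 fas H, 3 lo L, 4 ni: L, 5 gu L.
  Heavy syllables in the domain: 2. The rightmost is syllable 2 (fas).
  → primary stress on syllable 2.
Suffixed `o.fas.lo.ni:.gu.sog.ro` (7 syllables):
  Weights: 1 o L, 2 fas H, 3 lo L, 4 ni: L, 5 gu L, 6 sog H, 7 ro L.
  Heavy syllables in the domain: 2, 6. The rightmost is syllable 6 (sog).
  → primary stress on syllable 6.

yes: 2→6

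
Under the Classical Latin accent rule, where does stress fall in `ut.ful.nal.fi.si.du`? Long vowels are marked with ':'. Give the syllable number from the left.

4

Classical Latin: stress the penult if heavy (long vowel or closed), else the antepenult.
Weights: 4 fi L, 5 si L, 6 du L.
The penult (syllable 5, si) is light, so stress falls on the antepenult (syllable 4, fi).
Stress on syllable 4: ut.ful.nal.ˈfi.si.du.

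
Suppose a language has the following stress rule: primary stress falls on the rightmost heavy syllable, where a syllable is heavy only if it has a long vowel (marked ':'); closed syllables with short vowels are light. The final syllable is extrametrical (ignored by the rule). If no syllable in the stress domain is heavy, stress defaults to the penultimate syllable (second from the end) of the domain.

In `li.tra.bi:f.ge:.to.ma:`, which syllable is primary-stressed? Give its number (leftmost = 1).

The final syllable (6, ma:) is extrametrical; the stress domain is syllables 1–5.
Weights: 1 li L, 2 tra L, 3 bi:f H, 4 ge: H, 5 to L.
Heavy syllables in the domain: 3, 4. The rightmost is syllable 4 (ge:).
Primary stress: syllable 4 → li.tra.bi:f.ˈge:.to.ma:.

4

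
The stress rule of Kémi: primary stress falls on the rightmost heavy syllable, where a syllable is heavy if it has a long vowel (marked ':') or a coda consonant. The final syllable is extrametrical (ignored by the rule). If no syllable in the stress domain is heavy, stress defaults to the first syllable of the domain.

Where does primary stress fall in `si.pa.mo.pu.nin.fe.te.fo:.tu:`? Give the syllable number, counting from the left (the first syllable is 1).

8

The final syllable (9, tu:) is extrametrical; the stress domain is syllables 1–8.
Weights: 1 si L, 2 pa L, 3 mo L, 4 pu L, 5 nin H, 6 fe L, 7 te L, 8 fo: H.
Heavy syllables in the domain: 5, 8. The rightmost is syllable 8 (fo:).
Primary stress: syllable 8 → si.pa.mo.pu.nin.fe.te.ˈfo:.tu:.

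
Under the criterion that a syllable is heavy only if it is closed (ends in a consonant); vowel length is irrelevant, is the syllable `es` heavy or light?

heavy

`es`: short vowel, closed (coda /s/). Closed (coda /s/) → heavy.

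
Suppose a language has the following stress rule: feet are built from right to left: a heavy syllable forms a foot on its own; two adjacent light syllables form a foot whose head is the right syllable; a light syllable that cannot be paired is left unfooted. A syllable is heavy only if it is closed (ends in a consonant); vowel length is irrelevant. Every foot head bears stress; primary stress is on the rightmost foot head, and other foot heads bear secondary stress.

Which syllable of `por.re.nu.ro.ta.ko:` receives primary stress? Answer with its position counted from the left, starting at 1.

6

Weights: 1 por H, 2 re L, 3 nu L, 4 ro L, 5 ta L, 6 ko: L.
Parse right to left (heavy = foot alone; LL = one foot; stranded L unfooted): (ˈpor) re (nu.ˈro) (ta.ˈko:).
Foot heads: 1, 4, 6.
Primary stress on the rightmost head = syllable 6.
Primary stress: syllable 6 → por.re.nu.ro.ta.ˈko:.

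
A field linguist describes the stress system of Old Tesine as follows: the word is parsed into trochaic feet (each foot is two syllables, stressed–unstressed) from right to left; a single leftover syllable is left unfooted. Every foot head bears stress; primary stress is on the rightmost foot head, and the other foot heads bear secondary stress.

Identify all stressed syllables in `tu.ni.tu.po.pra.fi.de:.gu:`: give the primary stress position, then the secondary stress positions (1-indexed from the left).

primary 7, secondary 1, 3, 5

Parse right to left into trochaic (ˈσσ) feet: (ˈtu.ni) (ˈtu.po) (ˈpra.fi) (ˈde:.gu:).
Foot heads (stressed positions): 1, 3, 5, 7.
End Rule Rightmost: primary stress on the rightmost head = syllable 7.
Secondary stress on 1, 3, 5: ˌtu.ni.ˌtu.po.ˌpra.fi.ˈde:.gu:.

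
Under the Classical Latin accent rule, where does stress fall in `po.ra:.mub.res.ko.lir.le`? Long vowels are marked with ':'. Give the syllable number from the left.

6

Classical Latin: stress the penult if heavy (long vowel or closed), else the antepenult.
Weights: 5 ko L, 6 lir H, 7 le L.
The penult (syllable 6, lir) is heavy, so it takes stress.
Stress on syllable 6: po.ra:.mub.res.ko.ˈlir.le.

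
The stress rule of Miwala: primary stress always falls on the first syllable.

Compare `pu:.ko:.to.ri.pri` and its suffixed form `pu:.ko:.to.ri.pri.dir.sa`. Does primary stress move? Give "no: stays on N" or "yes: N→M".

no: stays on 1

Base `pu:.ko:.to.ri.pri` (5 syllables):
  The word has 5 syllables; the first syllable is syllable 1 (pu:).
  → primary stress on syllable 1.
Suffixed `pu:.ko:.to.ri.pri.dir.sa` (7 syllables):
  The word has 7 syllables; the first syllable is syllable 1 (pu:).
  → primary stress on syllable 1.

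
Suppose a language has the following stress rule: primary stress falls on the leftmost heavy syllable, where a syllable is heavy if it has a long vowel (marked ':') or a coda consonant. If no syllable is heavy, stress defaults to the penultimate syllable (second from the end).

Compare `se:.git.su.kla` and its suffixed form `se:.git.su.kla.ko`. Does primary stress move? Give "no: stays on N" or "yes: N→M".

no: stays on 1

Base `se:.git.su.kla` (4 syllables):
  Weights: 1 se: H, 2 git H, 3 su L, 4 kla L.
  Heavy syllables in the domain: 1, 2. The leftmost is syllable 1 (se:).
  → primary stress on syllable 1.
Suffixed `se:.git.su.kla.ko` (5 syllables):
  Weights: 1 se: H, 2 git H, 3 su L, 4 kla L, 5 ko L.
  Heavy syllables in the domain: 1, 2. The leftmost is syllable 1 (se:).
  → primary stress on syllable 1.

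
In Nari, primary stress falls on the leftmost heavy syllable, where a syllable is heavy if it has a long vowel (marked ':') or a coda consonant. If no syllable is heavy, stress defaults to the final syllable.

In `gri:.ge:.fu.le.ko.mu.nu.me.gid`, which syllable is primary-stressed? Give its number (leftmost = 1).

Weights: 1 gri: H, 2 ge: H, 3 fu L, 4 le L, 5 ko L, 6 mu L, 7 nu L, 8 me L, 9 gid H.
Heavy syllables in the domain: 1, 2, 9. The leftmost is syllable 1 (gri:).
Primary stress: syllable 1 → ˈgri:.ge:.fu.le.ko.mu.nu.me.gid.

1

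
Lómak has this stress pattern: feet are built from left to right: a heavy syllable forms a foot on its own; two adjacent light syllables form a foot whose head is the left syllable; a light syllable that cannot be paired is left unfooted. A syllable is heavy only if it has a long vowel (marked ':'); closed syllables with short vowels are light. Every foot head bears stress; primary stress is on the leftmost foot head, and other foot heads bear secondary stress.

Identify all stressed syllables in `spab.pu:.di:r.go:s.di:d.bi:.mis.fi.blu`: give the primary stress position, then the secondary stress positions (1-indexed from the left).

primary 2, secondary 3, 4, 5, 6, 7

Weights: 1 spab L, 2 pu: H, 3 di:r H, 4 go:s H, 5 di:d H, 6 bi: H, 7 mis L, 8 fi L, 9 blu L.
Parse left to right (heavy = foot alone; LL = one foot; stranded L unfooted): spab (ˈpu:) (ˈdi:r) (ˈgo:s) (ˈdi:d) (ˈbi:) (ˈmis.fi) blu.
Foot heads: 2, 3, 4, 5, 6, 7.
Primary stress on the leftmost head = syllable 2.
Secondary stress on 3, 4, 5, 6, 7: spab.ˈpu:.ˌdi:r.ˌgo:s.ˌdi:d.ˌbi:.ˌmis.fi.blu.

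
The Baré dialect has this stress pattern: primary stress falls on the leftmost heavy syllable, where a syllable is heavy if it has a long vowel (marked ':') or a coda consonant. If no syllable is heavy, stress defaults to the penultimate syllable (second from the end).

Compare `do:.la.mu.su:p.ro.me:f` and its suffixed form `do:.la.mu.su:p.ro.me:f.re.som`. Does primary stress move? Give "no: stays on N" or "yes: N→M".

no: stays on 1

Base `do:.la.mu.su:p.ro.me:f` (6 syllables):
  Weights: 1 do: H, 2 la L, 3 mu L, 4 su:p H, 5 ro L, 6 me:f H.
  Heavy syllables in the domain: 1, 4, 6. The leftmost is syllable 1 (do:).
  → primary stress on syllable 1.
Suffixed `do:.la.mu.su:p.ro.me:f.re.som` (8 syllables):
  Weights: 1 do: H, 2 la L, 3 mu L, 4 su:p H, 5 ro L, 6 me:f H, 7 re L, 8 som H.
  Heavy syllables in the domain: 1, 4, 6, 8. The leftmost is syllable 1 (do:).
  → primary stress on syllable 1.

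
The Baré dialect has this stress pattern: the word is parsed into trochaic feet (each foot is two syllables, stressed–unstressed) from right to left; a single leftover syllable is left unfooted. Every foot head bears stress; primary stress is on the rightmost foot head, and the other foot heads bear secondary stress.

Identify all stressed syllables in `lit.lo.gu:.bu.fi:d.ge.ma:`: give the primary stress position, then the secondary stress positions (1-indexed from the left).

Parse right to left into trochaic (ˈσσ) feet: lit (ˈlo.gu:) (ˈbu.fi:d) (ˈge.ma:). Syllable 1 is left unfooted.
Foot heads (stressed positions): 2, 4, 6.
End Rule Rightmost: primary stress on the rightmost head = syllable 6.
Secondary stress on 2, 4: lit.ˌlo.gu:.ˌbu.fi:d.ˈge.ma:.

primary 6, secondary 2, 4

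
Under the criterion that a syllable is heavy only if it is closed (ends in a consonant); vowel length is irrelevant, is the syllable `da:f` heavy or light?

heavy

`da:f`: long vowel, closed (coda /f/). Closed (coda /f/) → heavy.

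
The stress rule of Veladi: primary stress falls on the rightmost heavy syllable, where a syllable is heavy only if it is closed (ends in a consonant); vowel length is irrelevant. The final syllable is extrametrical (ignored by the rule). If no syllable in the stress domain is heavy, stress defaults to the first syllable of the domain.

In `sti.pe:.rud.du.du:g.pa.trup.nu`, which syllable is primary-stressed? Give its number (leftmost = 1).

The final syllable (8, nu) is extrametrical; the stress domain is syllables 1–7.
Weights: 1 sti L, 2 pe: L, 3 rud H, 4 du L, 5 du:g H, 6 pa L, 7 trup H.
Heavy syllables in the domain: 3, 5, 7. The rightmost is syllable 7 (trup).
Primary stress: syllable 7 → sti.pe:.rud.du.du:g.pa.ˈtrup.nu.

7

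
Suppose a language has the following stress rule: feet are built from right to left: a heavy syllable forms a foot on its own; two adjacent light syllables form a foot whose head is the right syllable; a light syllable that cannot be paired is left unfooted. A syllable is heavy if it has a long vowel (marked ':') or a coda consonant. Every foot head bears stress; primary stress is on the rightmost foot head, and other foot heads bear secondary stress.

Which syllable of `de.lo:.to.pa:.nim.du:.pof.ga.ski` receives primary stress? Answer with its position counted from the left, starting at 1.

9

Weights: 1 de L, 2 lo: H, 3 to L, 4 pa: H, 5 nim H, 6 du: H, 7 pof H, 8 ga L, 9 ski L.
Parse right to left (heavy = foot alone; LL = one foot; stranded L unfooted): de (ˈlo:) to (ˈpa:) (ˈnim) (ˈdu:) (ˈpof) (ga.ˈski).
Foot heads: 2, 4, 5, 6, 7, 9.
Primary stress on the rightmost head = syllable 9.
Primary stress: syllable 9 → de.lo:.to.pa:.nim.du:.pof.ga.ˈski.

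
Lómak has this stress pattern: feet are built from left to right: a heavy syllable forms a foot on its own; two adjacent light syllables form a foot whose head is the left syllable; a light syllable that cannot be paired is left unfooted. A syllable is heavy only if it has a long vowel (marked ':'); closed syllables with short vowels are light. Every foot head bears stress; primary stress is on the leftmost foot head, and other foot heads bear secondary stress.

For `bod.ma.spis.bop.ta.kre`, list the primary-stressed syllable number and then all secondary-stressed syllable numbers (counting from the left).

Weights: 1 bod L, 2 ma L, 3 spis L, 4 bop L, 5 ta L, 6 kre L.
Parse left to right (heavy = foot alone; LL = one foot; stranded L unfooted): (ˈbod.ma) (ˈspis.bop) (ˈta.kre).
Foot heads: 1, 3, 5.
Primary stress on the leftmost head = syllable 1.
Secondary stress on 3, 5: ˈbod.ma.ˌspis.bop.ˌta.kre.

primary 1, secondary 3, 5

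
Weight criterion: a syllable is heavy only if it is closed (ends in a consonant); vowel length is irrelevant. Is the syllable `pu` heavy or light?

light

`pu`: short vowel, open (no coda). Open (no coda) → light.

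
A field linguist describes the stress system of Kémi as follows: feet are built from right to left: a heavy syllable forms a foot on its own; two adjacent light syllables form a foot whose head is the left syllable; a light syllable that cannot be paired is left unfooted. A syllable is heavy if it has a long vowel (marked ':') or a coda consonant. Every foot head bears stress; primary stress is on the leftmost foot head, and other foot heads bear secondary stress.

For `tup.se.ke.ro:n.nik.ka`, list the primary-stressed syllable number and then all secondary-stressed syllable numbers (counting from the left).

Weights: 1 tup H, 2 se L, 3 ke L, 4 ro:n H, 5 nik H, 6 ka L.
Parse right to left (heavy = foot alone; LL = one foot; stranded L unfooted): (ˈtup) (ˈse.ke) (ˈro:n) (ˈnik) ka.
Foot heads: 1, 2, 4, 5.
Primary stress on the leftmost head = syllable 1.
Secondary stress on 2, 4, 5: ˈtup.ˌse.ke.ˌro:n.ˌnik.ka.

primary 1, secondary 2, 4, 5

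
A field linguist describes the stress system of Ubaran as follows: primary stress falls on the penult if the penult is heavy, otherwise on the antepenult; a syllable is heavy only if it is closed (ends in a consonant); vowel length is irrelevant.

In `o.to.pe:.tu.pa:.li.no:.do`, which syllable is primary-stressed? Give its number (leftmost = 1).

6

Weights: 6 li L, 7 no: L, 8 do L.
The penult (syllable 7, no:) is light, so stress falls on the antepenult (syllable 6, li).
Primary stress: syllable 6 → o.to.pe:.tu.pa:.ˈli.no:.do.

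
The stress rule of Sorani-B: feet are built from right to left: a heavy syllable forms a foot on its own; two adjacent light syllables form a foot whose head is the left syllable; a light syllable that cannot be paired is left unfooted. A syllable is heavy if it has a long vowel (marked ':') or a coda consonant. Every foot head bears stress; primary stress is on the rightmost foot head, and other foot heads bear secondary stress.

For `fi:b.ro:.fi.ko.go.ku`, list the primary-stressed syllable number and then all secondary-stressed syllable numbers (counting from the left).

primary 5, secondary 1, 2, 3

Weights: 1 fi:b H, 2 ro: H, 3 fi L, 4 ko L, 5 go L, 6 ku L.
Parse right to left (heavy = foot alone; LL = one foot; stranded L unfooted): (ˈfi:b) (ˈro:) (ˈfi.ko) (ˈgo.ku).
Foot heads: 1, 2, 3, 5.
Primary stress on the rightmost head = syllable 5.
Secondary stress on 1, 2, 3: ˌfi:b.ˌro:.ˌfi.ko.ˈgo.ku.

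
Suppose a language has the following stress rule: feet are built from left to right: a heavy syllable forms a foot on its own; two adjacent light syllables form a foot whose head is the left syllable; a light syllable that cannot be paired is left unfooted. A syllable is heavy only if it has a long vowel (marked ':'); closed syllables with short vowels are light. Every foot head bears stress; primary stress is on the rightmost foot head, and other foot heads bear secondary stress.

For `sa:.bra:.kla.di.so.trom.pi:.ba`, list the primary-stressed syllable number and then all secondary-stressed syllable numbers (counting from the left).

Weights: 1 sa: H, 2 bra: H, 3 kla L, 4 di L, 5 so L, 6 trom L, 7 pi: H, 8 ba L.
Parse left to right (heavy = foot alone; LL = one foot; stranded L unfooted): (ˈsa:) (ˈbra:) (ˈkla.di) (ˈso.trom) (ˈpi:) ba.
Foot heads: 1, 2, 3, 5, 7.
Primary stress on the rightmost head = syllable 7.
Secondary stress on 1, 2, 3, 5: ˌsa:.ˌbra:.ˌkla.di.ˌso.trom.ˈpi:.ba.

primary 7, secondary 1, 2, 3, 5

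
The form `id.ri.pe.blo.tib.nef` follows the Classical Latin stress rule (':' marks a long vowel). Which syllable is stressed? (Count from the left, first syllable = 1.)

Classical Latin: stress the penult if heavy (long vowel or closed), else the antepenult.
Weights: 4 blo L, 5 tib H, 6 nef H.
The penult (syllable 5, tib) is heavy, so it takes stress.
Stress on syllable 5: id.ri.pe.blo.ˈtib.nef.

5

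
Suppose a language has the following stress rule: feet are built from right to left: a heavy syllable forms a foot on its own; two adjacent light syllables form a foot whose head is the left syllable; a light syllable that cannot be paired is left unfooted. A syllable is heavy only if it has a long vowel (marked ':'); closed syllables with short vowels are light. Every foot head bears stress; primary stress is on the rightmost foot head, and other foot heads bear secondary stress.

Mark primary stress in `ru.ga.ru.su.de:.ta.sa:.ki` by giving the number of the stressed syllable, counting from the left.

7

Weights: 1 ru L, 2 ga L, 3 ru L, 4 su L, 5 de: H, 6 ta L, 7 sa: H, 8 ki L.
Parse right to left (heavy = foot alone; LL = one foot; stranded L unfooted): (ˈru.ga) (ˈru.su) (ˈde:) ta (ˈsa:) ki.
Foot heads: 1, 3, 5, 7.
Primary stress on the rightmost head = syllable 7.
Primary stress: syllable 7 → ru.ga.ru.su.de:.ta.ˈsa:.ki.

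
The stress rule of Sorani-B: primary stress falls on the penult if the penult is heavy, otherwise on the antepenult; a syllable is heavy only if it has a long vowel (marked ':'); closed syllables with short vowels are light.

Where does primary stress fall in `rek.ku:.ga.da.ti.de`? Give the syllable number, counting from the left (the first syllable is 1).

Weights: 4 da L, 5 ti L, 6 de L.
The penult (syllable 5, ti) is light, so stress falls on the antepenult (syllable 4, da).
Primary stress: syllable 4 → rek.ku:.ga.ˈda.ti.de.

4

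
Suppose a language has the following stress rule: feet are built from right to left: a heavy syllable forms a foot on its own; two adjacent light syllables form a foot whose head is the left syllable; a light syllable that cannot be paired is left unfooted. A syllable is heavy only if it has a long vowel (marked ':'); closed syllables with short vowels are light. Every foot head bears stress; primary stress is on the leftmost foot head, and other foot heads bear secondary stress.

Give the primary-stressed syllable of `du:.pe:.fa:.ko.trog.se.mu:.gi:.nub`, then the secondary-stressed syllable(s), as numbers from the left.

primary 1, secondary 2, 3, 5, 7, 8

Weights: 1 du: H, 2 pe: H, 3 fa: H, 4 ko L, 5 trog L, 6 se L, 7 mu: H, 8 gi: H, 9 nub L.
Parse right to left (heavy = foot alone; LL = one foot; stranded L unfooted): (ˈdu:) (ˈpe:) (ˈfa:) ko (ˈtrog.se) (ˈmu:) (ˈgi:) nub.
Foot heads: 1, 2, 3, 5, 7, 8.
Primary stress on the leftmost head = syllable 1.
Secondary stress on 2, 3, 5, 7, 8: ˈdu:.ˌpe:.ˌfa:.ko.ˌtrog.se.ˌmu:.ˌgi:.nub.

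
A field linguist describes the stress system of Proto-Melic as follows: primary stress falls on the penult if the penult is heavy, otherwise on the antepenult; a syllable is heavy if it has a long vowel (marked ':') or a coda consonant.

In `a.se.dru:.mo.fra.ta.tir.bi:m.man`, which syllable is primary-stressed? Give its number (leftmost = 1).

8

Weights: 7 tir H, 8 bi:m H, 9 man H.
The penult (syllable 8, bi:m) is heavy, so it takes stress.
Primary stress: syllable 8 → a.se.dru:.mo.fra.ta.tir.ˈbi:m.man.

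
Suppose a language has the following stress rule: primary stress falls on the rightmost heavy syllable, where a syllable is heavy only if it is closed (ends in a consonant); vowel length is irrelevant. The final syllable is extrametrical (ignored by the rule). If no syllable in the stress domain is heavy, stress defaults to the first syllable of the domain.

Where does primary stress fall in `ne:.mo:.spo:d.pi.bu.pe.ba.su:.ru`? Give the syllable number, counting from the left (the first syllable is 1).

3

The final syllable (9, ru) is extrametrical; the stress domain is syllables 1–8.
Weights: 1 ne: L, 2 mo: L, 3 spo:d H, 4 pi L, 5 bu L, 6 pe L, 7 ba L, 8 su: L.
Heavy syllables in the domain: 3. The rightmost is syllable 3 (spo:d).
Primary stress: syllable 3 → ne:.mo:.ˈspo:d.pi.bu.pe.ba.su:.ru.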